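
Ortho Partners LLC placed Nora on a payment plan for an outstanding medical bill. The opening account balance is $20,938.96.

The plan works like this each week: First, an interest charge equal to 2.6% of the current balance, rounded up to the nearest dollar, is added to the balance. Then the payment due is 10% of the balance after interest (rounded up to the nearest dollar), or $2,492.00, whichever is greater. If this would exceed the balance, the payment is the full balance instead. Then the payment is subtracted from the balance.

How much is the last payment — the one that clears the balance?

$1,515.96

Week 1: opening $20,938.96; interest $545.00 → $21,483.96; payment $2,492.00; balance $18,991.96
Week 2: opening $18,991.96; interest $494.00 → $19,485.96; payment $2,492.00; balance $16,993.96
Week 3: opening $16,993.96; interest $442.00 → $17,435.96; payment $2,492.00; balance $14,943.96
Week 4: opening $14,943.96; interest $389.00 → $15,332.96; payment $2,492.00; balance $12,840.96
Week 5: opening $12,840.96; interest $334.00 → $13,174.96; payment $2,492.00; balance $10,682.96
Week 6: opening $10,682.96; interest $278.00 → $10,960.96; payment $2,492.00; balance $8,468.96
Week 7: opening $8,468.96; interest $221.00 → $8,689.96; payment $2,492.00; balance $6,197.96
Week 8: opening $6,197.96; interest $162.00 → $6,359.96; payment $2,492.00; balance $3,867.96
Week 9: opening $3,867.96; interest $101.00 → $3,968.96; payment $2,492.00; balance $1,476.96
Week 10: opening $1,476.96; interest $39.00 → $1,515.96; payment $1,515.96; balance $0.00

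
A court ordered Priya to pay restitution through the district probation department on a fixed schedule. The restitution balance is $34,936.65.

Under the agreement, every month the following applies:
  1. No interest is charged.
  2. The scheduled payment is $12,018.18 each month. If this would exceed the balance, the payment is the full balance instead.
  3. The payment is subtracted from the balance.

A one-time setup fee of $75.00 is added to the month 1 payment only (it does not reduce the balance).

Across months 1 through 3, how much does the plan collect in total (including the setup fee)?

$35,011.65

# | Opening | Payment | Fee | End bal
1 | $34,936.65 | $12,018.18 | $75.00 | $22,918.47
2 | $22,918.47 | $12,018.18 | — | $10,900.29
3 | $10,900.29 | $10,900.29 | — | $0.00
Total paid: $35,011.65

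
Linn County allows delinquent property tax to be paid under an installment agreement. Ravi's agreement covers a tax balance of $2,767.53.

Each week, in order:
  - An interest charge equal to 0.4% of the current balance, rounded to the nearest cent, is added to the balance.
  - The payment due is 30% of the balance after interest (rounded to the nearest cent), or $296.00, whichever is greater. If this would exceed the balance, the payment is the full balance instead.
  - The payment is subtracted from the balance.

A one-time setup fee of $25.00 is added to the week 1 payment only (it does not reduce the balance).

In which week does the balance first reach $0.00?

Week 1: opening $2,767.53; interest $11.07 → $2,778.60; payment $833.58 (+ $25.00 fee); balance $1,945.02
Week 2: opening $1,945.02; interest $7.78 → $1,952.80; payment $585.84; balance $1,366.96
Week 3: opening $1,366.96; interest $5.47 → $1,372.43; payment $411.73; balance $960.70
Week 4: opening $960.70; interest $3.84 → $964.54; payment $296.00; balance $668.54
Week 5: opening $668.54; interest $2.67 → $671.21; payment $296.00; balance $375.21
Week 6: opening $375.21; interest $1.50 → $376.71; payment $296.00; balance $80.71
Week 7: opening $80.71; interest $0.32 → $81.03; payment $81.03; balance $0.00
Balance reaches $0.00 in week 7.

7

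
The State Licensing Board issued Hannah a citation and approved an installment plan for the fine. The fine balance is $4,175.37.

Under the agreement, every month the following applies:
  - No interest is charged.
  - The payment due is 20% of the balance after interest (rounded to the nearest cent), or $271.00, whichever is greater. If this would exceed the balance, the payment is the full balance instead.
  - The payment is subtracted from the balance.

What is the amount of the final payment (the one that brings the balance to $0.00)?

Month 1: opening $4,175.37; payment $835.07; balance $3,340.30
Month 2: opening $3,340.30; payment $668.06; balance $2,672.24
Month 3: opening $2,672.24; payment $534.45; balance $2,137.79
Month 4: opening $2,137.79; payment $427.56; balance $1,710.23
Month 5: opening $1,710.23; payment $342.05; balance $1,368.18
Month 6: opening $1,368.18; payment $273.64; balance $1,094.54
Month 7: opening $1,094.54; payment $271.00; balance $823.54
Month 8: opening $823.54; payment $271.00; balance $552.54
Month 9: opening $552.54; payment $271.00; balance $281.54
Month 10: opening $281.54; payment $271.00; balance $10.54
Month 11: opening $10.54; payment $10.54; balance $0.00

$10.54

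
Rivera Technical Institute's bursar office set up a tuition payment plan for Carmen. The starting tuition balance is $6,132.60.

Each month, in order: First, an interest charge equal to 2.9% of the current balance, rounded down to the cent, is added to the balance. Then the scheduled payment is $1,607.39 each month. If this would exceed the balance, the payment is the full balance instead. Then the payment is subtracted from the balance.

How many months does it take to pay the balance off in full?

5

Month 1: $6,132.60 +$177.84 interest = $6,310.44; pay $1,607.39 → $4,703.05
Month 2: $4,703.05 +$136.38 interest = $4,839.43; pay $1,607.39 → $3,232.04
Month 3: $3,232.04 +$93.72 interest = $3,325.76; pay $1,607.39 → $1,718.37
Month 4: $1,718.37 +$49.83 interest = $1,768.20; pay $1,607.39 → $160.81
Month 5: $160.81 +$4.66 interest = $165.47; pay $165.47 → $0.00
Balance reaches $0.00 in month 5.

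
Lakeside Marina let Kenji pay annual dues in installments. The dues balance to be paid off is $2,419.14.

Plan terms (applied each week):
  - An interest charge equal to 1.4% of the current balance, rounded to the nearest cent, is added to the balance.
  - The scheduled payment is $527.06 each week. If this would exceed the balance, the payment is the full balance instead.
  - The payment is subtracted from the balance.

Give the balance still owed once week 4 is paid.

$404.55

Week 1: opening $2,419.14; interest $33.87 → $2,453.01; payment $527.06; balance $1,925.95
Week 2: opening $1,925.95; interest $26.96 → $1,952.91; payment $527.06; balance $1,425.85
Week 3: opening $1,425.85; interest $19.96 → $1,445.81; payment $527.06; balance $918.75
Week 4: opening $918.75; interest $12.86 → $931.61; payment $527.06; balance $404.55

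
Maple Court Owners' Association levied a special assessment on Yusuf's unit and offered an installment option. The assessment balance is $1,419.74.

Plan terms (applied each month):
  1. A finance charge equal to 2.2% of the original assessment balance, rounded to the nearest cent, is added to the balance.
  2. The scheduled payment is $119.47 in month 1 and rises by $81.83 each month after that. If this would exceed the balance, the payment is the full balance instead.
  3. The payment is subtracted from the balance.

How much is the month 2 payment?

$201.30

Month 1: opening $1,419.74; interest $31.23 → $1,450.97; payment $119.47; balance $1,331.50
Month 2: opening $1,331.50; interest $31.23 → $1,362.73; payment $201.30; balance $1,161.43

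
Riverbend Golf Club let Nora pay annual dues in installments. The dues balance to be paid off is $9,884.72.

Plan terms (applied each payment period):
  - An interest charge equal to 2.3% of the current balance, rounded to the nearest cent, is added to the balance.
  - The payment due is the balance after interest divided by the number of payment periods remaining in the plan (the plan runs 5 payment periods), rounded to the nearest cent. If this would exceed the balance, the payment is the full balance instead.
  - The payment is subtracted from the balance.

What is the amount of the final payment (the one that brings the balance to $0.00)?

$2,214.99

Payment period 1: $9,884.72 +$227.35 interest = $10,112.07; pay $2,022.41 → $8,089.66
Payment period 2: $8,089.66 +$186.06 interest = $8,275.72; pay $2,068.93 → $6,206.79
Payment period 3: $6,206.79 +$142.76 interest = $6,349.55; pay $2,116.52 → $4,233.03
Payment period 4: $4,233.03 +$97.36 interest = $4,330.39; pay $2,165.20 → $2,165.19
Payment period 5: $2,165.19 +$49.80 interest = $2,214.99; pay $2,214.99 → $0.00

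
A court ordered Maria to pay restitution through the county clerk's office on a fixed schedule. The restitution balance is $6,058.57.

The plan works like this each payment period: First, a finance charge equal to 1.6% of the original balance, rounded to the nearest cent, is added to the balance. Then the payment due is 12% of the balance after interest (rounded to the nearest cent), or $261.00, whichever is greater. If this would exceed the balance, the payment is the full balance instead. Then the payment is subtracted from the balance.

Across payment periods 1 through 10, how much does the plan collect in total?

$4,827.74

Payment period 1: opening $6,058.57; interest $96.94 → $6,155.51; payment $738.66; balance $5,416.85
Payment period 2: opening $5,416.85; interest $96.94 → $5,513.79; payment $661.65; balance $4,852.14
Payment period 3: opening $4,852.14; interest $96.94 → $4,949.08; payment $593.89; balance $4,355.19
Payment period 4: opening $4,355.19; interest $96.94 → $4,452.13; payment $534.26; balance $3,917.87
Payment period 5: opening $3,917.87; interest $96.94 → $4,014.81; payment $481.78; balance $3,533.03
Payment period 6: opening $3,533.03; interest $96.94 → $3,629.97; payment $435.60; balance $3,194.37
Payment period 7: opening $3,194.37; interest $96.94 → $3,291.31; payment $394.96; balance $2,896.35
Payment period 8: opening $2,896.35; interest $96.94 → $2,993.29; payment $359.19; balance $2,634.10
Payment period 9: opening $2,634.10; interest $96.94 → $2,731.04; payment $327.72; balance $2,403.32
Payment period 10: opening $2,403.32; interest $96.94 → $2,500.26; payment $300.03; balance $2,200.23
Total paid: $4,827.74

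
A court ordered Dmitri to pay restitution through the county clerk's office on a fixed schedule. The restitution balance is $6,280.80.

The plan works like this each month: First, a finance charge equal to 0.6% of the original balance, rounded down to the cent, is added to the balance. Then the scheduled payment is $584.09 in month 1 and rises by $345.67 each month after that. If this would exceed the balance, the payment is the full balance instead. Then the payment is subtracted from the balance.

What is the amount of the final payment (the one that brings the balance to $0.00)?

$129.73

Month 1: opening $6,280.80; interest $37.68 → $6,318.48; payment $584.09; balance $5,734.39
Month 2: opening $5,734.39; interest $37.68 → $5,772.07; payment $929.76; balance $4,842.31
Month 3: opening $4,842.31; interest $37.68 → $4,879.99; payment $1,275.43; balance $3,604.56
Month 4: opening $3,604.56; interest $37.68 → $3,642.24; payment $1,621.10; balance $2,021.14
Month 5: opening $2,021.14; interest $37.68 → $2,058.82; payment $1,966.77; balance $92.05
Month 6: opening $92.05; interest $37.68 → $129.73; payment $129.73; balance $0.00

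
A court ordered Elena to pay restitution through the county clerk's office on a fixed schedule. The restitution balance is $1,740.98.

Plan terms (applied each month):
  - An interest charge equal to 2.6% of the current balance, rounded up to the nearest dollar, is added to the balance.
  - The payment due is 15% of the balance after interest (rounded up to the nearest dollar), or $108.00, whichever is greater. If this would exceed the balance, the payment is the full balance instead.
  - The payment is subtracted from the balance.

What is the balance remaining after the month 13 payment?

$91.98

Month 1: opening $1,740.98; interest $46.00 → $1,786.98; payment $269.00; balance $1,517.98
Month 2: opening $1,517.98; interest $40.00 → $1,557.98; payment $234.00; balance $1,323.98
Month 3: opening $1,323.98; interest $35.00 → $1,358.98; payment $204.00; balance $1,154.98
Month 4: opening $1,154.98; interest $31.00 → $1,185.98; payment $178.00; balance $1,007.98
Month 5: opening $1,007.98; interest $27.00 → $1,034.98; payment $156.00; balance $878.98
Month 6: opening $878.98; interest $23.00 → $901.98; payment $136.00; balance $765.98
Month 7: opening $765.98; interest $20.00 → $785.98; payment $118.00; balance $667.98
Month 8: opening $667.98; interest $18.00 → $685.98; payment $108.00; balance $577.98
Month 9: opening $577.98; interest $16.00 → $593.98; payment $108.00; balance $485.98
Month 10: opening $485.98; interest $13.00 → $498.98; payment $108.00; balance $390.98
Month 11: opening $390.98; interest $11.00 → $401.98; payment $108.00; balance $293.98
Month 12: opening $293.98; interest $8.00 → $301.98; payment $108.00; balance $193.98
Month 13: opening $193.98; interest $6.00 → $199.98; payment $108.00; balance $91.98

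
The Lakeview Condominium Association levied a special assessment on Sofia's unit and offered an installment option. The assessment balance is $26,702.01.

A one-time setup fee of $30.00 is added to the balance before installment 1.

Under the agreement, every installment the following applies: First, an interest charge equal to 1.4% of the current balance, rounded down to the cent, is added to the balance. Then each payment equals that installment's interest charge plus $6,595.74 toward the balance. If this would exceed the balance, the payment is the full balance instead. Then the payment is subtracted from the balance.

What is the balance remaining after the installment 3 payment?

Installment 1: $26,732.01 +$374.24 interest = $27,106.25; pay $6,969.98 → $20,136.27
Installment 2: $20,136.27 +$281.90 interest = $20,418.17; pay $6,877.64 → $13,540.53
Installment 3: $13,540.53 +$189.56 interest = $13,730.09; pay $6,785.30 → $6,944.79

$6,944.79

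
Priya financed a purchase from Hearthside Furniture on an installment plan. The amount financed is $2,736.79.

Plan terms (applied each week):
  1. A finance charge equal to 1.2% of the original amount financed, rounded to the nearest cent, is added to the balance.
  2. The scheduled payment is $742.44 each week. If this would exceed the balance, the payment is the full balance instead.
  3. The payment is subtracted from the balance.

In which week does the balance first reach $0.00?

4

# | Opening | Interest | Payment | End bal
1 | $2,736.79 | $32.84 | $742.44 | $2,027.19
2 | $2,027.19 | $32.84 | $742.44 | $1,317.59
3 | $1,317.59 | $32.84 | $742.44 | $607.99
4 | $607.99 | $32.84 | $640.83 | $0.00
Balance reaches $0.00 in week 4.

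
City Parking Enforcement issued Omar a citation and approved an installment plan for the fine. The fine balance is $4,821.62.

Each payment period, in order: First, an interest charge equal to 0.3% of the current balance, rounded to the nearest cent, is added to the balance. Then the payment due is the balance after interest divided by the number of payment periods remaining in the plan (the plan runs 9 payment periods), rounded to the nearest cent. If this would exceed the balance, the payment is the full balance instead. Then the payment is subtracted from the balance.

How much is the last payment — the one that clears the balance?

$550.38

# | Opening | Interest | Payment | End bal
1 | $4,821.62 | $14.46 | $537.34 | $4,298.74
2 | $4,298.74 | $12.90 | $538.96 | $3,772.68
3 | $3,772.68 | $11.32 | $540.57 | $3,243.43
4 | $3,243.43 | $9.73 | $542.19 | $2,710.97
5 | $2,710.97 | $8.13 | $543.82 | $2,175.28
6 | $2,175.28 | $6.53 | $545.45 | $1,636.36
7 | $1,636.36 | $4.91 | $547.09 | $1,094.18
8 | $1,094.18 | $3.28 | $548.73 | $548.73
9 | $548.73 | $1.65 | $550.38 | $0.00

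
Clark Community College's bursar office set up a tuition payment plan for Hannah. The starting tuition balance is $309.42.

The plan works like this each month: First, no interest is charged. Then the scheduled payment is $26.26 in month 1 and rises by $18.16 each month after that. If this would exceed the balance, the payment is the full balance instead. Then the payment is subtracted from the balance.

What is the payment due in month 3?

$62.58

Month 1: $309.42 − $26.26 → $283.16
Month 2: $283.16 − $44.42 → $238.74
Month 3: $238.74 − $62.58 → $176.16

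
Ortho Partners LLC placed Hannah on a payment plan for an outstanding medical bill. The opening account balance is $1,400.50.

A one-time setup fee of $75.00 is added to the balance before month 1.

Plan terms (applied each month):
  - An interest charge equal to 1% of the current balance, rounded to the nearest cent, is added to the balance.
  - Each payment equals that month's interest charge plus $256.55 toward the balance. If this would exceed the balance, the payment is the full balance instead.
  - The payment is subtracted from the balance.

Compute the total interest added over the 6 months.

Month 1: opening $1,475.50; interest $14.76 → $1,490.26; payment $271.31; balance $1,218.95
Month 2: opening $1,218.95; interest $12.19 → $1,231.14; payment $268.74; balance $962.40
Month 3: opening $962.40; interest $9.62 → $972.02; payment $266.17; balance $705.85
Month 4: opening $705.85; interest $7.06 → $712.91; payment $263.61; balance $449.30
Month 5: opening $449.30; interest $4.49 → $453.79; payment $261.04; balance $192.75
Month 6: opening $192.75; interest $1.93 → $194.68; payment $194.68; balance $0.00
Total interest: $14.76 + $12.19 + $9.62 + $7.06 + $4.49 + $1.93 = $50.05

$50.05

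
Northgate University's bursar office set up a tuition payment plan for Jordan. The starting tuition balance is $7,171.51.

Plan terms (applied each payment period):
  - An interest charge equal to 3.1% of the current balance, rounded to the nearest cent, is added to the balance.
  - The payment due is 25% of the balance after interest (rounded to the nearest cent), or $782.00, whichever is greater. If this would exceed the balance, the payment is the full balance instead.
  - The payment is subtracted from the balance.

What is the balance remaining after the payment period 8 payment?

$0.00

Payment period 1: opening $7,171.51; interest $222.32 → $7,393.83; payment $1,848.46; balance $5,545.37
Payment period 2: opening $5,545.37; interest $171.91 → $5,717.28; payment $1,429.32; balance $4,287.96
Payment period 3: opening $4,287.96; interest $132.93 → $4,420.89; payment $1,105.22; balance $3,315.67
Payment period 4: opening $3,315.67; interest $102.79 → $3,418.46; payment $854.62; balance $2,563.84
Payment period 5: opening $2,563.84; interest $79.48 → $2,643.32; payment $782.00; balance $1,861.32
Payment period 6: opening $1,861.32; interest $57.70 → $1,919.02; payment $782.00; balance $1,137.02
Payment period 7: opening $1,137.02; interest $35.25 → $1,172.27; payment $782.00; balance $390.27
Payment period 8: opening $390.27; interest $12.10 → $402.37; payment $402.37; balance $0.00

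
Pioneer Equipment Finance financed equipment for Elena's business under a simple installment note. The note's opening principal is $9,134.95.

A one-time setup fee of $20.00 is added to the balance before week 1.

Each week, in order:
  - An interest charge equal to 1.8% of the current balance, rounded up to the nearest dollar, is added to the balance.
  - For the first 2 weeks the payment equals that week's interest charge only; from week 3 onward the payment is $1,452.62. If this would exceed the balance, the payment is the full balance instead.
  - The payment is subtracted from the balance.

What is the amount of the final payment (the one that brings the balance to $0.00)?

Week 1: $9,154.95 +$165.00 interest = $9,319.95; pay $165.00 → $9,154.95
Week 2: $9,154.95 +$165.00 interest = $9,319.95; pay $165.00 → $9,154.95
Week 3: $9,154.95 +$165.00 interest = $9,319.95; pay $1,452.62 → $7,867.33
Week 4: $7,867.33 +$142.00 interest = $8,009.33; pay $1,452.62 → $6,556.71
Week 5: $6,556.71 +$119.00 interest = $6,675.71; pay $1,452.62 → $5,223.09
Week 6: $5,223.09 +$95.00 interest = $5,318.09; pay $1,452.62 → $3,865.47
Week 7: $3,865.47 +$70.00 interest = $3,935.47; pay $1,452.62 → $2,482.85
Week 8: $2,482.85 +$45.00 interest = $2,527.85; pay $1,452.62 → $1,075.23
Week 9: $1,075.23 +$20.00 interest = $1,095.23; pay $1,095.23 → $0.00

$1,095.23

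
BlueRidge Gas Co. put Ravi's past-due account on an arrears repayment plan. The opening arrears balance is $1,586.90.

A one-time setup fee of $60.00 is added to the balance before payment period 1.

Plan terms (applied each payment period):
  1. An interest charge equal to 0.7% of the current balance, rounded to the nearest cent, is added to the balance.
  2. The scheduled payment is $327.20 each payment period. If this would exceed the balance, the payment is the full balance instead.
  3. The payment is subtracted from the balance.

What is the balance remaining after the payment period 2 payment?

Payment period 1: $1,646.90 +$11.53 interest = $1,658.43; pay $327.20 → $1,331.23
Payment period 2: $1,331.23 +$9.32 interest = $1,340.55; pay $327.20 → $1,013.35

$1,013.35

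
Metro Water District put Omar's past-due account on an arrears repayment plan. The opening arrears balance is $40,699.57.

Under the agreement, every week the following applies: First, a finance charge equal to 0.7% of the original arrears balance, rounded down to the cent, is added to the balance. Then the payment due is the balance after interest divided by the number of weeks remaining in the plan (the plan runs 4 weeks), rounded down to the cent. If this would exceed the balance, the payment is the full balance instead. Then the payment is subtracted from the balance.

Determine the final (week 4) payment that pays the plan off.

Week 1: $40,699.57 +$284.89 interest = $40,984.46; pay $10,246.11 → $30,738.35
Week 2: $30,738.35 +$284.89 interest = $31,023.24; pay $10,341.08 → $20,682.16
Week 3: $20,682.16 +$284.89 interest = $20,967.05; pay $10,483.52 → $10,483.53
Week 4: $10,483.53 +$284.89 interest = $10,768.42; pay $10,768.42 → $0.00

$10,768.42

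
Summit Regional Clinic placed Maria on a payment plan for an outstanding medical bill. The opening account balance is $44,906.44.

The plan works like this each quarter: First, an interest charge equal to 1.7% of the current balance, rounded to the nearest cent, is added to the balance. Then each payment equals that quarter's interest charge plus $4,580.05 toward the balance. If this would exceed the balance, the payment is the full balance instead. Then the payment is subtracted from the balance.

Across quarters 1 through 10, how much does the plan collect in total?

$49,036.80

Quarter 1: $44,906.44 +$763.41 interest = $45,669.85; pay $5,343.46 → $40,326.39
Quarter 2: $40,326.39 +$685.55 interest = $41,011.94; pay $5,265.60 → $35,746.34
Quarter 3: $35,746.34 +$607.69 interest = $36,354.03; pay $5,187.74 → $31,166.29
Quarter 4: $31,166.29 +$529.83 interest = $31,696.12; pay $5,109.88 → $26,586.24
Quarter 5: $26,586.24 +$451.97 interest = $27,038.21; pay $5,032.02 → $22,006.19
Quarter 6: $22,006.19 +$374.11 interest = $22,380.30; pay $4,954.16 → $17,426.14
Quarter 7: $17,426.14 +$296.24 interest = $17,722.38; pay $4,876.29 → $12,846.09
Quarter 8: $12,846.09 +$218.38 interest = $13,064.47; pay $4,798.43 → $8,266.04
Quarter 9: $8,266.04 +$140.52 interest = $8,406.56; pay $4,720.57 → $3,685.99
Quarter 10: $3,685.99 +$62.66 interest = $3,748.65; pay $3,748.65 → $0.00
Total paid: $49,036.80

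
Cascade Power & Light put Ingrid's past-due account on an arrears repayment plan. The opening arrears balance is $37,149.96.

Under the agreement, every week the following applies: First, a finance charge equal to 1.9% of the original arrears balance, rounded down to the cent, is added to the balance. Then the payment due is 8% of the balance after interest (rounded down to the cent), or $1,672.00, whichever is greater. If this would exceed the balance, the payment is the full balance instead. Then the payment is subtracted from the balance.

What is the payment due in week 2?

Week 1: $37,149.96 +$705.84 interest = $37,855.80; pay $3,028.46 → $34,827.34
Week 2: $34,827.34 +$705.84 interest = $35,533.18; pay $2,842.65 → $32,690.53

$2,842.65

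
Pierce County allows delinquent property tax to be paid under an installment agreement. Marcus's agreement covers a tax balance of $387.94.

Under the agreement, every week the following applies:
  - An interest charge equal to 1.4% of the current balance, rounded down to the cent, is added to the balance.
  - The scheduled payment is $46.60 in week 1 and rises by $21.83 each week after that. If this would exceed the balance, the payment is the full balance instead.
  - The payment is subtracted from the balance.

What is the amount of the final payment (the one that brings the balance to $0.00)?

$88.77

Week 1: $387.94 +$5.43 interest = $393.37; pay $46.60 → $346.77
Week 2: $346.77 +$4.85 interest = $351.62; pay $68.43 → $283.19
Week 3: $283.19 +$3.96 interest = $287.15; pay $90.26 → $196.89
Week 4: $196.89 +$2.75 interest = $199.64; pay $112.09 → $87.55
Week 5: $87.55 +$1.22 interest = $88.77; pay $88.77 → $0.00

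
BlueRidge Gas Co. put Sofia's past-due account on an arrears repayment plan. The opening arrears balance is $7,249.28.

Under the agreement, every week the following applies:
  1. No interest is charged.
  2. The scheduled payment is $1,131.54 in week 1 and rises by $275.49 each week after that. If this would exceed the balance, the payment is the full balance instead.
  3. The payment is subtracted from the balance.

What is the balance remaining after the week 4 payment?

Week 1: opening $7,249.28; payment $1,131.54; balance $6,117.74
Week 2: opening $6,117.74; payment $1,407.03; balance $4,710.71
Week 3: opening $4,710.71; payment $1,682.52; balance $3,028.19
Week 4: opening $3,028.19; payment $1,958.01; balance $1,070.18

$1,070.18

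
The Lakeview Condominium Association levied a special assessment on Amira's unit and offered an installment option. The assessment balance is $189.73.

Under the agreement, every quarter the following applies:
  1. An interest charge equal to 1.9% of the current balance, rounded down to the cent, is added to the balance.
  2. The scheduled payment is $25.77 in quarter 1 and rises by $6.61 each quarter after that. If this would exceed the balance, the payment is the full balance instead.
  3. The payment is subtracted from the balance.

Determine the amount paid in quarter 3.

$38.99

# | Opening | Interest | Payment | End bal
1 | $189.73 | $3.60 | $25.77 | $167.56
2 | $167.56 | $3.18 | $32.38 | $138.36
3 | $138.36 | $2.62 | $38.99 | $101.99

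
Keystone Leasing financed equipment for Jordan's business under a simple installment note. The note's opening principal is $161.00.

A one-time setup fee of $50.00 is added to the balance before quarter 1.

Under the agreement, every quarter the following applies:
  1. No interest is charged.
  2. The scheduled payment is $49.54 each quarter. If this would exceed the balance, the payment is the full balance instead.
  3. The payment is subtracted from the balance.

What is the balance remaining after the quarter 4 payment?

$12.84

Quarter 1: $211.00 − $49.54 → $161.46
Quarter 2: $161.46 − $49.54 → $111.92
Quarter 3: $111.92 − $49.54 → $62.38
Quarter 4: $62.38 − $49.54 → $12.84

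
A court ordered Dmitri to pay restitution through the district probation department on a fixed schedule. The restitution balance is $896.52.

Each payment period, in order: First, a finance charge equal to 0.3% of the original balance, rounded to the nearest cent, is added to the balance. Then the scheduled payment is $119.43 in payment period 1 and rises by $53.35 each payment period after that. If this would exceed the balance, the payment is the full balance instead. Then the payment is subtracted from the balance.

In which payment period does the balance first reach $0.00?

5

Payment period 1: $896.52 +$2.69 interest = $899.21; pay $119.43 → $779.78
Payment period 2: $779.78 +$2.69 interest = $782.47; pay $172.78 → $609.69
Payment period 3: $609.69 +$2.69 interest = $612.38; pay $226.13 → $386.25
Payment period 4: $386.25 +$2.69 interest = $388.94; pay $279.48 → $109.46
Payment period 5: $109.46 +$2.69 interest = $112.15; pay $112.15 → $0.00
Balance reaches $0.00 in payment period 5.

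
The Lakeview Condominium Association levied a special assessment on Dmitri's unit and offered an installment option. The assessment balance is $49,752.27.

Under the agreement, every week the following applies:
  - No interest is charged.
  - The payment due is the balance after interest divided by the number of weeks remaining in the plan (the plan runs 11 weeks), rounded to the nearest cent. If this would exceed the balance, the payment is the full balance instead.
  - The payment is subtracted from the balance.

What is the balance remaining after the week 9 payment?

# | Opening | Payment | End bal
1 | $49,752.27 | $4,522.93 | $45,229.34
2 | $45,229.34 | $4,522.93 | $40,706.41
3 | $40,706.41 | $4,522.93 | $36,183.48
4 | $36,183.48 | $4,522.94 | $31,660.54
5 | $31,660.54 | $4,522.93 | $27,137.61
6 | $27,137.61 | $4,522.94 | $22,614.67
7 | $22,614.67 | $4,522.93 | $18,091.74
8 | $18,091.74 | $4,522.94 | $13,568.80
9 | $13,568.80 | $4,522.93 | $9,045.87

$9,045.87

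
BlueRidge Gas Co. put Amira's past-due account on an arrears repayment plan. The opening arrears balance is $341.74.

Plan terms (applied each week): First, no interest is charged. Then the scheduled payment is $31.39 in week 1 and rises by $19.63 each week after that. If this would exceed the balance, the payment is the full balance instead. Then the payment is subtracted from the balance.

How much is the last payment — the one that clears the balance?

Week 1: opening $341.74; payment $31.39; balance $310.35
Week 2: opening $310.35; payment $51.02; balance $259.33
Week 3: opening $259.33; payment $70.65; balance $188.68
Week 4: opening $188.68; payment $90.28; balance $98.40
Week 5: opening $98.40; payment $98.40; balance $0.00

$98.40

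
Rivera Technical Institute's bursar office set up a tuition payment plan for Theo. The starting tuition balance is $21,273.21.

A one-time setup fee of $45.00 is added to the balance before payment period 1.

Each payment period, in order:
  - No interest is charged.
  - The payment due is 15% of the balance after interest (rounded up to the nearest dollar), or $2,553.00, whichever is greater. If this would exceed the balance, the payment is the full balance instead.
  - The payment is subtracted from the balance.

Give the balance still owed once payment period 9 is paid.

$0.00

Payment period 1: $21,318.21 − $3,198.00 → $18,120.21
Payment period 2: $18,120.21 − $2,719.00 → $15,401.21
Payment period 3: $15,401.21 − $2,553.00 → $12,848.21
Payment period 4: $12,848.21 − $2,553.00 → $10,295.21
Payment period 5: $10,295.21 − $2,553.00 → $7,742.21
Payment period 6: $7,742.21 − $2,553.00 → $5,189.21
Payment period 7: $5,189.21 − $2,553.00 → $2,636.21
Payment period 8: $2,636.21 − $2,553.00 → $83.21
Payment period 9: $83.21 − $83.21 → $0.00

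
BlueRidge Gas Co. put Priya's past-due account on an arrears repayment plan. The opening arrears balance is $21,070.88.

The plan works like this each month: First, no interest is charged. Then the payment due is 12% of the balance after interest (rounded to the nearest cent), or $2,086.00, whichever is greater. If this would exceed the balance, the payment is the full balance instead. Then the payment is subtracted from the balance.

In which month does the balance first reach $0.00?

10

Month 1: opening $21,070.88; payment $2,528.51; balance $18,542.37
Month 2: opening $18,542.37; payment $2,225.08; balance $16,317.29
Month 3: opening $16,317.29; payment $2,086.00; balance $14,231.29
Month 4: opening $14,231.29; payment $2,086.00; balance $12,145.29
Month 5: opening $12,145.29; payment $2,086.00; balance $10,059.29
Month 6: opening $10,059.29; payment $2,086.00; balance $7,973.29
Month 7: opening $7,973.29; payment $2,086.00; balance $5,887.29
Month 8: opening $5,887.29; payment $2,086.00; balance $3,801.29
Month 9: opening $3,801.29; payment $2,086.00; balance $1,715.29
Month 10: opening $1,715.29; payment $1,715.29; balance $0.00
Balance reaches $0.00 in month 10.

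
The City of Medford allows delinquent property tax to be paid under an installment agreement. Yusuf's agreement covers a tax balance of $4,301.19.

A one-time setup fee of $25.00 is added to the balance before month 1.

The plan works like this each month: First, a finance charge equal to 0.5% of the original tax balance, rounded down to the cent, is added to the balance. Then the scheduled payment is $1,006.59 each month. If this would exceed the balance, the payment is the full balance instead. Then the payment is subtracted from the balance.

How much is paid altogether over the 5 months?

$4,433.69

Month 1: opening $4,326.19; interest $21.50 → $4,347.69; payment $1,006.59; balance $3,341.10
Month 2: opening $3,341.10; interest $21.50 → $3,362.60; payment $1,006.59; balance $2,356.01
Month 3: opening $2,356.01; interest $21.50 → $2,377.51; payment $1,006.59; balance $1,370.92
Month 4: opening $1,370.92; interest $21.50 → $1,392.42; payment $1,006.59; balance $385.83
Month 5: opening $385.83; interest $21.50 → $407.33; payment $407.33; balance $0.00
Total paid: $4,433.69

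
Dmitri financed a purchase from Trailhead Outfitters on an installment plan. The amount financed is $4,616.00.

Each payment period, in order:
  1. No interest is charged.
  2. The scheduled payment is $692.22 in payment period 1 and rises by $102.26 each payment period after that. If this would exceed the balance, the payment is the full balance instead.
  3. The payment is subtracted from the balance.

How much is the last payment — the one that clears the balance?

$132.30

Payment period 1: opening $4,616.00; payment $692.22; balance $3,923.78
Payment period 2: opening $3,923.78; payment $794.48; balance $3,129.30
Payment period 3: opening $3,129.30; payment $896.74; balance $2,232.56
Payment period 4: opening $2,232.56; payment $999.00; balance $1,233.56
Payment period 5: opening $1,233.56; payment $1,101.26; balance $132.30
Payment period 6: opening $132.30; payment $132.30; balance $0.00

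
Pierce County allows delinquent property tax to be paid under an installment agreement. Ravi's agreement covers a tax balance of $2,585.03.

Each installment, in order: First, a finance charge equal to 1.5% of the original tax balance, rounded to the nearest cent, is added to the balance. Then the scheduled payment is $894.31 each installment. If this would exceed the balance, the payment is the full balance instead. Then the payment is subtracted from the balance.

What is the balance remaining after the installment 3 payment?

$18.44

# | Opening | Interest | Payment | End bal
1 | $2,585.03 | $38.78 | $894.31 | $1,729.50
2 | $1,729.50 | $38.78 | $894.31 | $873.97
3 | $873.97 | $38.78 | $894.31 | $18.44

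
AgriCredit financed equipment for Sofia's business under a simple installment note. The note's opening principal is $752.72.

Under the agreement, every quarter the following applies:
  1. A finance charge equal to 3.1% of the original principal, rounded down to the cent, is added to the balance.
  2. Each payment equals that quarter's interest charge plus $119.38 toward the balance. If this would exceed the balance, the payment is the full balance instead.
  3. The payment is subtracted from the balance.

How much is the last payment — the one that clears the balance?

Quarter 1: opening $752.72; interest $23.33 → $776.05; payment $142.71; balance $633.34
Quarter 2: opening $633.34; interest $23.33 → $656.67; payment $142.71; balance $513.96
Quarter 3: opening $513.96; interest $23.33 → $537.29; payment $142.71; balance $394.58
Quarter 4: opening $394.58; interest $23.33 → $417.91; payment $142.71; balance $275.20
Quarter 5: opening $275.20; interest $23.33 → $298.53; payment $142.71; balance $155.82
Quarter 6: opening $155.82; interest $23.33 → $179.15; payment $142.71; balance $36.44
Quarter 7: opening $36.44; interest $23.33 → $59.77; payment $59.77; balance $0.00

$59.77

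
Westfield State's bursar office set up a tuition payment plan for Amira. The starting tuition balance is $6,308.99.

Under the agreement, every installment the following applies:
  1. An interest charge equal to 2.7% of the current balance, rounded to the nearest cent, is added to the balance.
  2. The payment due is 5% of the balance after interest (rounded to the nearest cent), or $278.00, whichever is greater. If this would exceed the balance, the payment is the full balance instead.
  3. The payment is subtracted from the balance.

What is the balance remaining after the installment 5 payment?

$5,577.37

# | Opening | Interest | Payment | End bal
1 | $6,308.99 | $170.34 | $323.97 | $6,155.36
2 | $6,155.36 | $166.19 | $316.08 | $6,005.47
3 | $6,005.47 | $162.15 | $308.38 | $5,859.24
4 | $5,859.24 | $158.20 | $300.87 | $5,716.57
5 | $5,716.57 | $154.35 | $293.55 | $5,577.37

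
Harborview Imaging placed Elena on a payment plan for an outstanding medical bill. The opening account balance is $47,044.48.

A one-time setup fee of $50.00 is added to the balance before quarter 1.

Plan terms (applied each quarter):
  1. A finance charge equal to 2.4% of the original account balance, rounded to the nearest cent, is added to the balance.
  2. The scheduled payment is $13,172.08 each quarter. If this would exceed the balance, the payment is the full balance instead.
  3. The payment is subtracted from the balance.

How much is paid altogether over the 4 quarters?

$51,610.76

Quarter 1: $47,094.48 +$1,129.07 interest = $48,223.55; pay $13,172.08 → $35,051.47
Quarter 2: $35,051.47 +$1,129.07 interest = $36,180.54; pay $13,172.08 → $23,008.46
Quarter 3: $23,008.46 +$1,129.07 interest = $24,137.53; pay $13,172.08 → $10,965.45
Quarter 4: $10,965.45 +$1,129.07 interest = $12,094.52; pay $12,094.52 → $0.00
Total paid: $51,610.76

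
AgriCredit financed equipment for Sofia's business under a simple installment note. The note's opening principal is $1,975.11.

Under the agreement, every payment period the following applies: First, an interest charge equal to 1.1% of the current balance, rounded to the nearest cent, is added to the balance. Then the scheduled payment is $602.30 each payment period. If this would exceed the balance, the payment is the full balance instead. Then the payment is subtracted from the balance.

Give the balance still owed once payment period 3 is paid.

# | Opening | Interest | Payment | End bal
1 | $1,975.11 | $21.73 | $602.30 | $1,394.54
2 | $1,394.54 | $15.34 | $602.30 | $807.58
3 | $807.58 | $8.88 | $602.30 | $214.16

$214.16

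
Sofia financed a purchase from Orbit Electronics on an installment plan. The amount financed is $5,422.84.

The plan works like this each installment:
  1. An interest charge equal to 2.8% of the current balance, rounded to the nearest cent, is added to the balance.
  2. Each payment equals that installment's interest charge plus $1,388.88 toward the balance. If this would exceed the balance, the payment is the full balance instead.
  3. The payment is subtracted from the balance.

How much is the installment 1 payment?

Installment 1: opening $5,422.84; interest $151.84 → $5,574.68; payment $1,540.72; balance $4,033.96

$1,540.72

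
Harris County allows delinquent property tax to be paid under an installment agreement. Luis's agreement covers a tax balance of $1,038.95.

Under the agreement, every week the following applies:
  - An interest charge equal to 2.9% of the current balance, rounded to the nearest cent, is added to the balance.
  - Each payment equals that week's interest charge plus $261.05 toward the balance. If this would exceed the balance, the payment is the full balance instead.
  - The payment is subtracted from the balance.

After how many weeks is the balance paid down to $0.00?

4

# | Opening | Interest | Payment | End bal
1 | $1,038.95 | $30.13 | $291.18 | $777.90
2 | $777.90 | $22.56 | $283.61 | $516.85
3 | $516.85 | $14.99 | $276.04 | $255.80
4 | $255.80 | $7.42 | $263.22 | $0.00
Balance reaches $0.00 in week 4.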